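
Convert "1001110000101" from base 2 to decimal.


Input: "1001110000101" in base 2
Positional expansion:
  Digit '1' (value 1) x 2^12 = 4096
  Digit '0' (value 0) x 2^11 = 0
  Digit '0' (value 0) x 2^10 = 0
  Digit '1' (value 1) x 2^9 = 512
  Digit '1' (value 1) x 2^8 = 256
  Digit '1' (value 1) x 2^7 = 128
  Digit '0' (value 0) x 2^6 = 0
  Digit '0' (value 0) x 2^5 = 0
  Digit '0' (value 0) x 2^4 = 0
  Digit '0' (value 0) x 2^3 = 0
  Digit '1' (value 1) x 2^2 = 4
  Digit '0' (value 0) x 2^1 = 0
  Digit '1' (value 1) x 2^0 = 1
Sum = 4997

4997


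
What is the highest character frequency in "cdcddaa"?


Input: cdcddaa
Character counts:
  'a': 2
  'c': 2
  'd': 3
Maximum frequency: 3

3


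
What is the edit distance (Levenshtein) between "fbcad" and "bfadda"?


Computing edit distance: "fbcad" -> "bfadda"
DP table:
           b    f    a    d    d    a
      0    1    2    3    4    5    6
  f   1    1    1    2    3    4    5
  b   2    1    2    2    3    4    5
  c   3    2    2    3    3    4    5
  a   4    3    3    2    3    4    4
  d   5    4    4    3    2    3    4
Edit distance = dp[5][6] = 4

4


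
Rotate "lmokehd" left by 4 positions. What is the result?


Input: "lmokehd", rotate left by 4
First 4 characters: "lmok"
Remaining characters: "ehd"
Concatenate remaining + first: "ehd" + "lmok" = "ehdlmok"

ehdlmok


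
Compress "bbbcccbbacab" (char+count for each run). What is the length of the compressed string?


Input: bbbcccbbacab
Runs:
  'b' x 3 => "b3"
  'c' x 3 => "c3"
  'b' x 2 => "b2"
  'a' x 1 => "a1"
  'c' x 1 => "c1"
  'a' x 1 => "a1"
  'b' x 1 => "b1"
Compressed: "b3c3b2a1c1a1b1"
Compressed length: 14

14


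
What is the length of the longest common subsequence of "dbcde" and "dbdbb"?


LCS of "dbcde" and "dbdbb"
DP table:
           d    b    d    b    b
      0    0    0    0    0    0
  d   0    1    1    1    1    1
  b   0    1    2    2    2    2
  c   0    1    2    2    2    2
  d   0    1    2    3    3    3
  e   0    1    2    3    3    3
LCS length = dp[5][5] = 3

3


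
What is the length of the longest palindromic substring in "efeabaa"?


Input: "efeabaa"
Checking substrings for palindromes:
  [0:3] "efe" (len 3) => palindrome
  [3:6] "aba" (len 3) => palindrome
  [5:7] "aa" (len 2) => palindrome
Longest palindromic substring: "efe" with length 3

3


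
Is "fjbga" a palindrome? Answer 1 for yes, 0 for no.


Input: fjbga
Reversed: agbjf
  Compare pos 0 ('f') with pos 4 ('a'): MISMATCH
  Compare pos 1 ('j') with pos 3 ('g'): MISMATCH
Result: not a palindrome

0


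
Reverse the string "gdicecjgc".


Input: gdicecjgc
Reading characters right to left:
  Position 8: 'c'
  Position 7: 'g'
  Position 6: 'j'
  Position 5: 'c'
  Position 4: 'e'
  Position 3: 'c'
  Position 2: 'i'
  Position 1: 'd'
  Position 0: 'g'
Reversed: cgjcecidg

cgjcecidg


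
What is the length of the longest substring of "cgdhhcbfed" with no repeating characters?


Input: "cgdhhcbfed"
Sliding window (track last position of each char):
  Position 0 ('c'): window [0,0] length 1 -- new best
  Position 1 ('g'): window [0,1] length 2 -- new best
  Position 2 ('d'): window [0,2] length 3 -- new best
  Position 3 ('h'): window [0,3] length 4 -- new best
  Position 4 ('h'): repeat (last at 3), move window start to 4
  Position 4 ('h'): window [4,4] length 1
  Position 5 ('c'): window [4,5] length 2
  Position 6 ('b'): window [4,6] length 3
  Position 7 ('f'): window [4,7] length 4
  Position 8 ('e'): window [4,8] length 5 -- new best
  Position 9 ('d'): window [4,9] length 6 -- new best
Longest substring with no repeats: "hcbfed" with length 6

6


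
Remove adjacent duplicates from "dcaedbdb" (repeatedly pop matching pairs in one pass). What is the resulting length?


Input: dcaedbdb
Stack-based adjacent duplicate removal:
  Read 'd': push. Stack: d
  Read 'c': push. Stack: dc
  Read 'a': push. Stack: dca
  Read 'e': push. Stack: dcae
  Read 'd': push. Stack: dcaed
  Read 'b': push. Stack: dcaedb
  Read 'd': push. Stack: dcaedbd
  Read 'b': push. Stack: dcaedbdb
Final stack: "dcaedbdb" (length 8)

8


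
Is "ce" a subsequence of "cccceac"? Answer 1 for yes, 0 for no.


Check if "ce" is a subsequence of "cccceac"
Greedy scan:
  Position 0 ('c'): matches sub[0] = 'c'
  Position 1 ('c'): no match needed
  Position 2 ('c'): no match needed
  Position 3 ('c'): no match needed
  Position 4 ('e'): matches sub[1] = 'e'
  Position 5 ('a'): no match needed
  Position 6 ('c'): no match needed
All 2 characters matched => is a subsequence

1


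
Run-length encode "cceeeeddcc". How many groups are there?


Input: cceeeeddcc
Scanning for consecutive runs:
  Group 1: 'c' x 2 (positions 0-1)
  Group 2: 'e' x 4 (positions 2-5)
  Group 3: 'd' x 2 (positions 6-7)
  Group 4: 'c' x 2 (positions 8-9)
Total groups: 4

4


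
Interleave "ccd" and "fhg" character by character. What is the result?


Interleaving "ccd" and "fhg":
  Position 0: 'c' from first, 'f' from second => "cf"
  Position 1: 'c' from first, 'h' from second => "ch"
  Position 2: 'd' from first, 'g' from second => "dg"
Result: cfchdg

cfchdg


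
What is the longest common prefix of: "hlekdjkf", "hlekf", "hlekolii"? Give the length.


Words: hlekdjkf, hlekf, hlekolii
  Position 0: all 'h' => match
  Position 1: all 'l' => match
  Position 2: all 'e' => match
  Position 3: all 'k' => match
  Position 4: ('d', 'f', 'o') => mismatch, stop
LCP = "hlek" (length 4)

4


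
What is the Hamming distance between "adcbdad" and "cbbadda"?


Comparing "adcbdad" and "cbbadda" position by position:
  Position 0: 'a' vs 'c' => differ
  Position 1: 'd' vs 'b' => differ
  Position 2: 'c' vs 'b' => differ
  Position 3: 'b' vs 'a' => differ
  Position 4: 'd' vs 'd' => same
  Position 5: 'a' vs 'd' => differ
  Position 6: 'd' vs 'a' => differ
Total differences (Hamming distance): 6

6


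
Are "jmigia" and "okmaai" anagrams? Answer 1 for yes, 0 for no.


Strings: "jmigia", "okmaai"
Sorted first:  agiijm
Sorted second: aaikmo
Differ at position 1: 'g' vs 'a' => not anagrams

0


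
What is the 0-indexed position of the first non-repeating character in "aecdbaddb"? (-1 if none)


Input: aecdbaddb
Character frequencies:
  'a': 2
  'b': 2
  'c': 1
  'd': 3
  'e': 1
Scanning left to right for freq == 1:
  Position 0 ('a'): freq=2, skip
  Position 1 ('e'): unique! => answer = 1

1


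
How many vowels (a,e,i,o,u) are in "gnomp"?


Input: gnomp
Checking each character:
  'g' at position 0: consonant
  'n' at position 1: consonant
  'o' at position 2: vowel (running total: 1)
  'm' at position 3: consonant
  'p' at position 4: consonant
Total vowels: 1

1


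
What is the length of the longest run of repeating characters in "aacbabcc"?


Input: "aacbabcc"
Scanning for longest run:
  Position 1 ('a'): continues run of 'a', length=2
  Position 2 ('c'): new char, reset run to 1
  Position 3 ('b'): new char, reset run to 1
  Position 4 ('a'): new char, reset run to 1
  Position 5 ('b'): new char, reset run to 1
  Position 6 ('c'): new char, reset run to 1
  Position 7 ('c'): continues run of 'c', length=2
Longest run: 'a' with length 2

2


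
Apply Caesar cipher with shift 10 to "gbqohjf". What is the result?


Caesar cipher: shift "gbqohjf" by 10
  'g' (pos 6) + 10 = pos 16 = 'q'
  'b' (pos 1) + 10 = pos 11 = 'l'
  'q' (pos 16) + 10 = pos 0 = 'a'
  'o' (pos 14) + 10 = pos 24 = 'y'
  'h' (pos 7) + 10 = pos 17 = 'r'
  'j' (pos 9) + 10 = pos 19 = 't'
  'f' (pos 5) + 10 = pos 15 = 'p'
Result: qlayrtp

qlayrtp


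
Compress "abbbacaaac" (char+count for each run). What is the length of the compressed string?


Input: abbbacaaac
Runs:
  'a' x 1 => "a1"
  'b' x 3 => "b3"
  'a' x 1 => "a1"
  'c' x 1 => "c1"
  'a' x 3 => "a3"
  'c' x 1 => "c1"
Compressed: "a1b3a1c1a3c1"
Compressed length: 12

12


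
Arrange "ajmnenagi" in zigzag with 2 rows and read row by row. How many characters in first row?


Zigzag "ajmnenagi" into 2 rows:
Placing characters:
  'a' => row 0
  'j' => row 1
  'm' => row 0
  'n' => row 1
  'e' => row 0
  'n' => row 1
  'a' => row 0
  'g' => row 1
  'i' => row 0
Rows:
  Row 0: "ameai"
  Row 1: "jnng"
First row length: 5

5


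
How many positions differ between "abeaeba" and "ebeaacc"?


Comparing "abeaeba" and "ebeaacc" position by position:
  Position 0: 'a' vs 'e' => DIFFER
  Position 1: 'b' vs 'b' => same
  Position 2: 'e' vs 'e' => same
  Position 3: 'a' vs 'a' => same
  Position 4: 'e' vs 'a' => DIFFER
  Position 5: 'b' vs 'c' => DIFFER
  Position 6: 'a' vs 'c' => DIFFER
Positions that differ: 4

4


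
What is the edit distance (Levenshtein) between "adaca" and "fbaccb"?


Computing edit distance: "adaca" -> "fbaccb"
DP table:
           f    b    a    c    c    b
      0    1    2    3    4    5    6
  a   1    1    2    2    3    4    5
  d   2    2    2    3    3    4    5
  a   3    3    3    2    3    4    5
  c   4    4    4    3    2    3    4
  a   5    5    5    4    3    3    4
Edit distance = dp[5][6] = 4

4


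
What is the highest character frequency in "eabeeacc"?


Input: eabeeacc
Character counts:
  'a': 2
  'b': 1
  'c': 2
  'e': 3
Maximum frequency: 3

3


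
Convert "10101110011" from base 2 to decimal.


Input: "10101110011" in base 2
Positional expansion:
  Digit '1' (value 1) x 2^10 = 1024
  Digit '0' (value 0) x 2^9 = 0
  Digit '1' (value 1) x 2^8 = 256
  Digit '0' (value 0) x 2^7 = 0
  Digit '1' (value 1) x 2^6 = 64
  Digit '1' (value 1) x 2^5 = 32
  Digit '1' (value 1) x 2^4 = 16
  Digit '0' (value 0) x 2^3 = 0
  Digit '0' (value 0) x 2^2 = 0
  Digit '1' (value 1) x 2^1 = 2
  Digit '1' (value 1) x 2^0 = 1
Sum = 1395

1395


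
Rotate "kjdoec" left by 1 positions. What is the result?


Input: "kjdoec", rotate left by 1
First 1 characters: "k"
Remaining characters: "jdoec"
Concatenate remaining + first: "jdoec" + "k" = "jdoeck"

jdoeck


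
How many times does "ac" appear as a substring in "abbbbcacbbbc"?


Searching for "ac" in "abbbbcacbbbc"
Scanning each position:
  Position 0: "ab" => no
  Position 1: "bb" => no
  Position 2: "bb" => no
  Position 3: "bb" => no
  Position 4: "bc" => no
  Position 5: "ca" => no
  Position 6: "ac" => MATCH
  Position 7: "cb" => no
  Position 8: "bb" => no
  Position 9: "bb" => no
  Position 10: "bc" => no
Total occurrences: 1

1


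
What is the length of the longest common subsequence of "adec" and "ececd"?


LCS of "adec" and "ececd"
DP table:
           e    c    e    c    d
      0    0    0    0    0    0
  a   0    0    0    0    0    0
  d   0    0    0    0    0    1
  e   0    1    1    1    1    1
  c   0    1    2    2    2    2
LCS length = dp[4][5] = 2

2


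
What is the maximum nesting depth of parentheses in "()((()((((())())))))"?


Input: "()((()((((())())))))"
Tracking depth:
  Position 0 '(': depth becomes 1
  Position 1 ')': depth becomes 0
  Position 2 '(': depth becomes 1
  Position 3 '(': depth becomes 2
  Position 4 '(': depth becomes 3
  Position 5 ')': depth becomes 2
  Position 6 '(': depth becomes 3
  Position 7 '(': depth becomes 4
  Position 8 '(': depth becomes 5
  Position 9 '(': depth becomes 6
  Position 10 '(': depth becomes 7
  Position 11 ')': depth becomes 6
  Position 12 ')': depth becomes 5
  Position 13 '(': depth becomes 6
  Position 14 ')': depth becomes 5
  Position 15 ')': depth becomes 4
  Position 16 ')': depth becomes 3
  Position 17 ')': depth becomes 2
  Position 18 ')': depth becomes 1
  Position 19 ')': depth becomes 0
Maximum depth reached: 7

7


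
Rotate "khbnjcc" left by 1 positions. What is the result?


Input: "khbnjcc", rotate left by 1
First 1 characters: "k"
Remaining characters: "hbnjcc"
Concatenate remaining + first: "hbnjcc" + "k" = "hbnjcck"

hbnjcck


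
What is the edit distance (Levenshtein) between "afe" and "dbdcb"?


Computing edit distance: "afe" -> "dbdcb"
DP table:
           d    b    d    c    b
      0    1    2    3    4    5
  a   1    1    2    3    4    5
  f   2    2    2    3    4    5
  e   3    3    3    3    4    5
Edit distance = dp[3][5] = 5

5


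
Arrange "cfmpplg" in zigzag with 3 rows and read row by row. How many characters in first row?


Zigzag "cfmpplg" into 3 rows:
Placing characters:
  'c' => row 0
  'f' => row 1
  'm' => row 2
  'p' => row 1
  'p' => row 0
  'l' => row 1
  'g' => row 2
Rows:
  Row 0: "cp"
  Row 1: "fpl"
  Row 2: "mg"
First row length: 2

2


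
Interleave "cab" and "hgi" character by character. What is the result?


Interleaving "cab" and "hgi":
  Position 0: 'c' from first, 'h' from second => "ch"
  Position 1: 'a' from first, 'g' from second => "ag"
  Position 2: 'b' from first, 'i' from second => "bi"
Result: chagbi

chagbi


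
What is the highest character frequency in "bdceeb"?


Input: bdceeb
Character counts:
  'b': 2
  'c': 1
  'd': 1
  'e': 2
Maximum frequency: 2

2


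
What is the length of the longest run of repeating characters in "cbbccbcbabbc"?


Input: "cbbccbcbabbc"
Scanning for longest run:
  Position 1 ('b'): new char, reset run to 1
  Position 2 ('b'): continues run of 'b', length=2
  Position 3 ('c'): new char, reset run to 1
  Position 4 ('c'): continues run of 'c', length=2
  Position 5 ('b'): new char, reset run to 1
  Position 6 ('c'): new char, reset run to 1
  Position 7 ('b'): new char, reset run to 1
  Position 8 ('a'): new char, reset run to 1
  Position 9 ('b'): new char, reset run to 1
  Position 10 ('b'): continues run of 'b', length=2
  Position 11 ('c'): new char, reset run to 1
Longest run: 'b' with length 2

2


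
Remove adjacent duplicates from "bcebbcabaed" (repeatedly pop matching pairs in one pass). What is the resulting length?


Input: bcebbcabaed
Stack-based adjacent duplicate removal:
  Read 'b': push. Stack: b
  Read 'c': push. Stack: bc
  Read 'e': push. Stack: bce
  Read 'b': push. Stack: bceb
  Read 'b': matches stack top 'b' => pop. Stack: bce
  Read 'c': push. Stack: bcec
  Read 'a': push. Stack: bceca
  Read 'b': push. Stack: bcecab
  Read 'a': push. Stack: bcecaba
  Read 'e': push. Stack: bcecabae
  Read 'd': push. Stack: bcecabaed
Final stack: "bcecabaed" (length 9)

9


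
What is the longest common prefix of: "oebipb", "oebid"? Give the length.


Words: oebipb, oebid
  Position 0: all 'o' => match
  Position 1: all 'e' => match
  Position 2: all 'b' => match
  Position 3: all 'i' => match
  Position 4: ('p', 'd') => mismatch, stop
LCP = "oebi" (length 4)

4


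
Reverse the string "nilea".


Input: nilea
Reading characters right to left:
  Position 4: 'a'
  Position 3: 'e'
  Position 2: 'l'
  Position 1: 'i'
  Position 0: 'n'
Reversed: aelin

aelin


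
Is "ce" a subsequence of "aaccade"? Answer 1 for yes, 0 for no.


Check if "ce" is a subsequence of "aaccade"
Greedy scan:
  Position 0 ('a'): no match needed
  Position 1 ('a'): no match needed
  Position 2 ('c'): matches sub[0] = 'c'
  Position 3 ('c'): no match needed
  Position 4 ('a'): no match needed
  Position 5 ('d'): no match needed
  Position 6 ('e'): matches sub[1] = 'e'
All 2 characters matched => is a subsequence

1


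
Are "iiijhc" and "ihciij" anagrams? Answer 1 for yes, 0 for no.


Strings: "iiijhc", "ihciij"
Sorted first:  chiiij
Sorted second: chiiij
Sorted forms match => anagrams

1


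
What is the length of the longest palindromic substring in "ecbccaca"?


Input: "ecbccaca"
Checking substrings for palindromes:
  [1:4] "cbc" (len 3) => palindrome
  [4:7] "cac" (len 3) => palindrome
  [5:8] "aca" (len 3) => palindrome
  [3:5] "cc" (len 2) => palindrome
Longest palindromic substring: "cbc" with length 3

3


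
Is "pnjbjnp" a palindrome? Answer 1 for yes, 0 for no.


Input: pnjbjnp
Reversed: pnjbjnp
  Compare pos 0 ('p') with pos 6 ('p'): match
  Compare pos 1 ('n') with pos 5 ('n'): match
  Compare pos 2 ('j') with pos 4 ('j'): match
Result: palindrome

1


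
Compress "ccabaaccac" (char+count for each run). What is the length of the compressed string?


Input: ccabaaccac
Runs:
  'c' x 2 => "c2"
  'a' x 1 => "a1"
  'b' x 1 => "b1"
  'a' x 2 => "a2"
  'c' x 2 => "c2"
  'a' x 1 => "a1"
  'c' x 1 => "c1"
Compressed: "c2a1b1a2c2a1c1"
Compressed length: 14

14


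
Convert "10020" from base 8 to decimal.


Input: "10020" in base 8
Positional expansion:
  Digit '1' (value 1) x 8^4 = 4096
  Digit '0' (value 0) x 8^3 = 0
  Digit '0' (value 0) x 8^2 = 0
  Digit '2' (value 2) x 8^1 = 16
  Digit '0' (value 0) x 8^0 = 0
Sum = 4112

4112


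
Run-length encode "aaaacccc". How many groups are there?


Input: aaaacccc
Scanning for consecutive runs:
  Group 1: 'a' x 4 (positions 0-3)
  Group 2: 'c' x 4 (positions 4-7)
Total groups: 2

2


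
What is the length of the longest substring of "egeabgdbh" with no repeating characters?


Input: "egeabgdbh"
Sliding window (track last position of each char):
  Position 0 ('e'): window [0,0] length 1 -- new best
  Position 1 ('g'): window [0,1] length 2 -- new best
  Position 2 ('e'): repeat (last at 0), move window start to 1
  Position 2 ('e'): window [1,2] length 2
  Position 3 ('a'): window [1,3] length 3 -- new best
  Position 4 ('b'): window [1,4] length 4 -- new best
  Position 5 ('g'): repeat (last at 1), move window start to 2
  Position 5 ('g'): window [2,5] length 4
  Position 6 ('d'): window [2,6] length 5 -- new best
  Position 7 ('b'): repeat (last at 4), move window start to 5
  Position 7 ('b'): window [5,7] length 3
  Position 8 ('h'): window [5,8] length 4
Longest substring with no repeats: "eabgd" with length 5

5


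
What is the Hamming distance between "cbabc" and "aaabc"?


Comparing "cbabc" and "aaabc" position by position:
  Position 0: 'c' vs 'a' => differ
  Position 1: 'b' vs 'a' => differ
  Position 2: 'a' vs 'a' => same
  Position 3: 'b' vs 'b' => same
  Position 4: 'c' vs 'c' => same
Total differences (Hamming distance): 2

2


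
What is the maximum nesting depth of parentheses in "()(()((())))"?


Input: "()(()((())))"
Tracking depth:
  Position 0 '(': depth becomes 1
  Position 1 ')': depth becomes 0
  Position 2 '(': depth becomes 1
  Position 3 '(': depth becomes 2
  Position 4 ')': depth becomes 1
  Position 5 '(': depth becomes 2
  Position 6 '(': depth becomes 3
  Position 7 '(': depth becomes 4
  Position 8 ')': depth becomes 3
  Position 9 ')': depth becomes 2
  Position 10 ')': depth becomes 1
  Position 11 ')': depth becomes 0
Maximum depth reached: 4

4


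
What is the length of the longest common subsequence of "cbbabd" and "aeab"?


LCS of "cbbabd" and "aeab"
DP table:
           a    e    a    b
      0    0    0    0    0
  c   0    0    0    0    0
  b   0    0    0    0    1
  b   0    0    0    0    1
  a   0    1    1    1    1
  b   0    1    1    1    2
  d   0    1    1    1    2
LCS length = dp[6][4] = 2

2


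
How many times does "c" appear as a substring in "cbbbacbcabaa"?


Searching for "c" in "cbbbacbcabaa"
Scanning each position:
  Position 0: "c" => MATCH
  Position 1: "b" => no
  Position 2: "b" => no
  Position 3: "b" => no
  Position 4: "a" => no
  Position 5: "c" => MATCH
  Position 6: "b" => no
  Position 7: "c" => MATCH
  Position 8: "a" => no
  Position 9: "b" => no
  Position 10: "a" => no
  Position 11: "a" => no
Total occurrences: 3

3


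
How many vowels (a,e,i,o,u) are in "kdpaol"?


Input: kdpaol
Checking each character:
  'k' at position 0: consonant
  'd' at position 1: consonant
  'p' at position 2: consonant
  'a' at position 3: vowel (running total: 1)
  'o' at position 4: vowel (running total: 2)
  'l' at position 5: consonant
Total vowels: 2

2


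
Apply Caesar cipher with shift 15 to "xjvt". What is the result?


Caesar cipher: shift "xjvt" by 15
  'x' (pos 23) + 15 = pos 12 = 'm'
  'j' (pos 9) + 15 = pos 24 = 'y'
  'v' (pos 21) + 15 = pos 10 = 'k'
  't' (pos 19) + 15 = pos 8 = 'i'
Result: myki

myki


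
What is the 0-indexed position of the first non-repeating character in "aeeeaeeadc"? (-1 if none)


Input: aeeeaeeadc
Character frequencies:
  'a': 3
  'c': 1
  'd': 1
  'e': 5
Scanning left to right for freq == 1:
  Position 0 ('a'): freq=3, skip
  Position 1 ('e'): freq=5, skip
  Position 2 ('e'): freq=5, skip
  Position 3 ('e'): freq=5, skip
  Position 4 ('a'): freq=3, skip
  Position 5 ('e'): freq=5, skip
  Position 6 ('e'): freq=5, skip
  Position 7 ('a'): freq=3, skip
  Position 8 ('d'): unique! => answer = 8

8


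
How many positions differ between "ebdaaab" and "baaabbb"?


Comparing "ebdaaab" and "baaabbb" position by position:
  Position 0: 'e' vs 'b' => DIFFER
  Position 1: 'b' vs 'a' => DIFFER
  Position 2: 'd' vs 'a' => DIFFER
  Position 3: 'a' vs 'a' => same
  Position 4: 'a' vs 'b' => DIFFER
  Position 5: 'a' vs 'b' => DIFFER
  Position 6: 'b' vs 'b' => same
Positions that differ: 5

5


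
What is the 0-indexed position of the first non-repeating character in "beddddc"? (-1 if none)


Input: beddddc
Character frequencies:
  'b': 1
  'c': 1
  'd': 4
  'e': 1
Scanning left to right for freq == 1:
  Position 0 ('b'): unique! => answer = 0

0


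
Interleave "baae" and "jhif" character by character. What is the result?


Interleaving "baae" and "jhif":
  Position 0: 'b' from first, 'j' from second => "bj"
  Position 1: 'a' from first, 'h' from second => "ah"
  Position 2: 'a' from first, 'i' from second => "ai"
  Position 3: 'e' from first, 'f' from second => "ef"
Result: bjahaief

bjahaief


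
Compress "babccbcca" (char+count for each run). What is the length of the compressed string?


Input: babccbcca
Runs:
  'b' x 1 => "b1"
  'a' x 1 => "a1"
  'b' x 1 => "b1"
  'c' x 2 => "c2"
  'b' x 1 => "b1"
  'c' x 2 => "c2"
  'a' x 1 => "a1"
Compressed: "b1a1b1c2b1c2a1"
Compressed length: 14

14


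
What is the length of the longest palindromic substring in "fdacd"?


Input: "fdacd"
Checking substrings for palindromes:
  No multi-char palindromic substrings found
Longest palindromic substring: "f" with length 1

1


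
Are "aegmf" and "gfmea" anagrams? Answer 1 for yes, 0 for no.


Strings: "aegmf", "gfmea"
Sorted first:  aefgm
Sorted second: aefgm
Sorted forms match => anagrams

1


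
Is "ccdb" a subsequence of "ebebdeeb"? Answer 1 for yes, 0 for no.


Check if "ccdb" is a subsequence of "ebebdeeb"
Greedy scan:
  Position 0 ('e'): no match needed
  Position 1 ('b'): no match needed
  Position 2 ('e'): no match needed
  Position 3 ('b'): no match needed
  Position 4 ('d'): no match needed
  Position 5 ('e'): no match needed
  Position 6 ('e'): no match needed
  Position 7 ('b'): no match needed
Only matched 0/4 characters => not a subsequence

0


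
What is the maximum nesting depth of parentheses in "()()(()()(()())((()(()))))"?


Input: "()()(()()(()())((()(()))))"
Tracking depth:
  Position 0 '(': depth becomes 1
  Position 1 ')': depth becomes 0
  Position 2 '(': depth becomes 1
  Position 3 ')': depth becomes 0
  Position 4 '(': depth becomes 1
  Position 5 '(': depth becomes 2
  Position 6 ')': depth becomes 1
  Position 7 '(': depth becomes 2
  Position 8 ')': depth becomes 1
  Position 9 '(': depth becomes 2
  Position 10 '(': depth becomes 3
  Position 11 ')': depth becomes 2
  Position 12 '(': depth becomes 3
  Position 13 ')': depth becomes 2
  Position 14 ')': depth becomes 1
  Position 15 '(': depth becomes 2
  Position 16 '(': depth becomes 3
  Position 17 '(': depth becomes 4
  Position 18 ')': depth becomes 3
  Position 19 '(': depth becomes 4
  Position 20 '(': depth becomes 5
  Position 21 ')': depth becomes 4
  Position 22 ')': depth becomes 3
  Position 23 ')': depth becomes 2
  Position 24 ')': depth becomes 1
  Position 25 ')': depth becomes 0
Maximum depth reached: 5

5


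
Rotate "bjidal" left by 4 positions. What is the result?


Input: "bjidal", rotate left by 4
First 4 characters: "bjid"
Remaining characters: "al"
Concatenate remaining + first: "al" + "bjid" = "albjid"

albjid


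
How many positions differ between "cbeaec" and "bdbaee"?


Comparing "cbeaec" and "bdbaee" position by position:
  Position 0: 'c' vs 'b' => DIFFER
  Position 1: 'b' vs 'd' => DIFFER
  Position 2: 'e' vs 'b' => DIFFER
  Position 3: 'a' vs 'a' => same
  Position 4: 'e' vs 'e' => same
  Position 5: 'c' vs 'e' => DIFFER
Positions that differ: 4

4


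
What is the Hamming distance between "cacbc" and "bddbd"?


Comparing "cacbc" and "bddbd" position by position:
  Position 0: 'c' vs 'b' => differ
  Position 1: 'a' vs 'd' => differ
  Position 2: 'c' vs 'd' => differ
  Position 3: 'b' vs 'b' => same
  Position 4: 'c' vs 'd' => differ
Total differences (Hamming distance): 4

4


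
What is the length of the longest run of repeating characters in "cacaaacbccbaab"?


Input: "cacaaacbccbaab"
Scanning for longest run:
  Position 1 ('a'): new char, reset run to 1
  Position 2 ('c'): new char, reset run to 1
  Position 3 ('a'): new char, reset run to 1
  Position 4 ('a'): continues run of 'a', length=2
  Position 5 ('a'): continues run of 'a', length=3
  Position 6 ('c'): new char, reset run to 1
  Position 7 ('b'): new char, reset run to 1
  Position 8 ('c'): new char, reset run to 1
  Position 9 ('c'): continues run of 'c', length=2
  Position 10 ('b'): new char, reset run to 1
  Position 11 ('a'): new char, reset run to 1
  Position 12 ('a'): continues run of 'a', length=2
  Position 13 ('b'): new char, reset run to 1
Longest run: 'a' with length 3

3


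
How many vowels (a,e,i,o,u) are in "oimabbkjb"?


Input: oimabbkjb
Checking each character:
  'o' at position 0: vowel (running total: 1)
  'i' at position 1: vowel (running total: 2)
  'm' at position 2: consonant
  'a' at position 3: vowel (running total: 3)
  'b' at position 4: consonant
  'b' at position 5: consonant
  'k' at position 6: consonant
  'j' at position 7: consonant
  'b' at position 8: consonant
Total vowels: 3

3


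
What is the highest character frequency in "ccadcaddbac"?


Input: ccadcaddbac
Character counts:
  'a': 3
  'b': 1
  'c': 4
  'd': 3
Maximum frequency: 4

4


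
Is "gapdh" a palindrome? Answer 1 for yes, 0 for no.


Input: gapdh
Reversed: hdpag
  Compare pos 0 ('g') with pos 4 ('h'): MISMATCH
  Compare pos 1 ('a') with pos 3 ('d'): MISMATCH
Result: not a palindrome

0


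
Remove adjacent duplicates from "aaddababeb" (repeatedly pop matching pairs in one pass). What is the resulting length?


Input: aaddababeb
Stack-based adjacent duplicate removal:
  Read 'a': push. Stack: a
  Read 'a': matches stack top 'a' => pop. Stack: (empty)
  Read 'd': push. Stack: d
  Read 'd': matches stack top 'd' => pop. Stack: (empty)
  Read 'a': push. Stack: a
  Read 'b': push. Stack: ab
  Read 'a': push. Stack: aba
  Read 'b': push. Stack: abab
  Read 'e': push. Stack: ababe
  Read 'b': push. Stack: ababeb
Final stack: "ababeb" (length 6)

6


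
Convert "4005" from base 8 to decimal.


Input: "4005" in base 8
Positional expansion:
  Digit '4' (value 4) x 8^3 = 2048
  Digit '0' (value 0) x 8^2 = 0
  Digit '0' (value 0) x 8^1 = 0
  Digit '5' (value 5) x 8^0 = 5
Sum = 2053

2053


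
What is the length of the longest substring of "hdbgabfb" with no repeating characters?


Input: "hdbgabfb"
Sliding window (track last position of each char):
  Position 0 ('h'): window [0,0] length 1 -- new best
  Position 1 ('d'): window [0,1] length 2 -- new best
  Position 2 ('b'): window [0,2] length 3 -- new best
  Position 3 ('g'): window [0,3] length 4 -- new best
  Position 4 ('a'): window [0,4] length 5 -- new best
  Position 5 ('b'): repeat (last at 2), move window start to 3
  Position 5 ('b'): window [3,5] length 3
  Position 6 ('f'): window [3,6] length 4
  Position 7 ('b'): repeat (last at 5), move window start to 6
  Position 7 ('b'): window [6,7] length 2
Longest substring with no repeats: "hdbga" with length 5

5


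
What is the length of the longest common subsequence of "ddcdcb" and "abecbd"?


LCS of "ddcdcb" and "abecbd"
DP table:
           a    b    e    c    b    d
      0    0    0    0    0    0    0
  d   0    0    0    0    0    0    1
  d   0    0    0    0    0    0    1
  c   0    0    0    0    1    1    1
  d   0    0    0    0    1    1    2
  c   0    0    0    0    1    1    2
  b   0    0    1    1    1    2    2
LCS length = dp[6][6] = 2

2


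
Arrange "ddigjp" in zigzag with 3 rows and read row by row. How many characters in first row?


Zigzag "ddigjp" into 3 rows:
Placing characters:
  'd' => row 0
  'd' => row 1
  'i' => row 2
  'g' => row 1
  'j' => row 0
  'p' => row 1
Rows:
  Row 0: "dj"
  Row 1: "dgp"
  Row 2: "i"
First row length: 2

2


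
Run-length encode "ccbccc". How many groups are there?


Input: ccbccc
Scanning for consecutive runs:
  Group 1: 'c' x 2 (positions 0-1)
  Group 2: 'b' x 1 (positions 2-2)
  Group 3: 'c' x 3 (positions 3-5)
Total groups: 3

3


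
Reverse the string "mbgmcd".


Input: mbgmcd
Reading characters right to left:
  Position 5: 'd'
  Position 4: 'c'
  Position 3: 'm'
  Position 2: 'g'
  Position 1: 'b'
  Position 0: 'm'
Reversed: dcmgbm

dcmgbm


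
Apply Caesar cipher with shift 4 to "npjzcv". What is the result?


Caesar cipher: shift "npjzcv" by 4
  'n' (pos 13) + 4 = pos 17 = 'r'
  'p' (pos 15) + 4 = pos 19 = 't'
  'j' (pos 9) + 4 = pos 13 = 'n'
  'z' (pos 25) + 4 = pos 3 = 'd'
  'c' (pos 2) + 4 = pos 6 = 'g'
  'v' (pos 21) + 4 = pos 25 = 'z'
Result: rtndgz

rtndgz


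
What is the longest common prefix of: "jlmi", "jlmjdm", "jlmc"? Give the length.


Words: jlmi, jlmjdm, jlmc
  Position 0: all 'j' => match
  Position 1: all 'l' => match
  Position 2: all 'm' => match
  Position 3: ('i', 'j', 'c') => mismatch, stop
LCP = "jlm" (length 3)

3


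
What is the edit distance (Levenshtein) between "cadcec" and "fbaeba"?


Computing edit distance: "cadcec" -> "fbaeba"
DP table:
           f    b    a    e    b    a
      0    1    2    3    4    5    6
  c   1    1    2    3    4    5    6
  a   2    2    2    2    3    4    5
  d   3    3    3    3    3    4    5
  c   4    4    4    4    4    4    5
  e   5    5    5    5    4    5    5
  c   6    6    6    6    5    5    6
Edit distance = dp[6][6] = 6

6


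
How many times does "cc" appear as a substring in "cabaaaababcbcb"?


Searching for "cc" in "cabaaaababcbcb"
Scanning each position:
  Position 0: "ca" => no
  Position 1: "ab" => no
  Position 2: "ba" => no
  Position 3: "aa" => no
  Position 4: "aa" => no
  Position 5: "aa" => no
  Position 6: "ab" => no
  Position 7: "ba" => no
  Position 8: "ab" => no
  Position 9: "bc" => no
  Position 10: "cb" => no
  Position 11: "bc" => no
  Position 12: "cb" => no
Total occurrences: 0

0


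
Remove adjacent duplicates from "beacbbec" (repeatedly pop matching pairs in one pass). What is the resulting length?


Input: beacbbec
Stack-based adjacent duplicate removal:
  Read 'b': push. Stack: b
  Read 'e': push. Stack: be
  Read 'a': push. Stack: bea
  Read 'c': push. Stack: beac
  Read 'b': push. Stack: beacb
  Read 'b': matches stack top 'b' => pop. Stack: beac
  Read 'e': push. Stack: beace
  Read 'c': push. Stack: beacec
Final stack: "beacec" (length 6)

6


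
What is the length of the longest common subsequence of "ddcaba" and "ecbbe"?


LCS of "ddcaba" and "ecbbe"
DP table:
           e    c    b    b    e
      0    0    0    0    0    0
  d   0    0    0    0    0    0
  d   0    0    0    0    0    0
  c   0    0    1    1    1    1
  a   0    0    1    1    1    1
  b   0    0    1    2    2    2
  a   0    0    1    2    2    2
LCS length = dp[6][5] = 2

2


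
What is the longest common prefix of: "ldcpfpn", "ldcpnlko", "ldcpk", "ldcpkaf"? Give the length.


Words: ldcpfpn, ldcpnlko, ldcpk, ldcpkaf
  Position 0: all 'l' => match
  Position 1: all 'd' => match
  Position 2: all 'c' => match
  Position 3: all 'p' => match
  Position 4: ('f', 'n', 'k', 'k') => mismatch, stop
LCP = "ldcp" (length 4)

4


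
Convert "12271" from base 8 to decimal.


Input: "12271" in base 8
Positional expansion:
  Digit '1' (value 1) x 8^4 = 4096
  Digit '2' (value 2) x 8^3 = 1024
  Digit '2' (value 2) x 8^2 = 128
  Digit '7' (value 7) x 8^1 = 56
  Digit '1' (value 1) x 8^0 = 1
Sum = 5305

5305


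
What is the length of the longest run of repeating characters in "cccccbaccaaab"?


Input: "cccccbaccaaab"
Scanning for longest run:
  Position 1 ('c'): continues run of 'c', length=2
  Position 2 ('c'): continues run of 'c', length=3
  Position 3 ('c'): continues run of 'c', length=4
  Position 4 ('c'): continues run of 'c', length=5
  Position 5 ('b'): new char, reset run to 1
  Position 6 ('a'): new char, reset run to 1
  Position 7 ('c'): new char, reset run to 1
  Position 8 ('c'): continues run of 'c', length=2
  Position 9 ('a'): new char, reset run to 1
  Position 10 ('a'): continues run of 'a', length=2
  Position 11 ('a'): continues run of 'a', length=3
  Position 12 ('b'): new char, reset run to 1
Longest run: 'c' with length 5

5


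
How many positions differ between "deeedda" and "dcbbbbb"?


Comparing "deeedda" and "dcbbbbb" position by position:
  Position 0: 'd' vs 'd' => same
  Position 1: 'e' vs 'c' => DIFFER
  Position 2: 'e' vs 'b' => DIFFER
  Position 3: 'e' vs 'b' => DIFFER
  Position 4: 'd' vs 'b' => DIFFER
  Position 5: 'd' vs 'b' => DIFFER
  Position 6: 'a' vs 'b' => DIFFER
Positions that differ: 6

6


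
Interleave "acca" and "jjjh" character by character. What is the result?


Interleaving "acca" and "jjjh":
  Position 0: 'a' from first, 'j' from second => "aj"
  Position 1: 'c' from first, 'j' from second => "cj"
  Position 2: 'c' from first, 'j' from second => "cj"
  Position 3: 'a' from first, 'h' from second => "ah"
Result: ajcjcjah

ajcjcjah


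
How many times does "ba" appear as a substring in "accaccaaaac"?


Searching for "ba" in "accaccaaaac"
Scanning each position:
  Position 0: "ac" => no
  Position 1: "cc" => no
  Position 2: "ca" => no
  Position 3: "ac" => no
  Position 4: "cc" => no
  Position 5: "ca" => no
  Position 6: "aa" => no
  Position 7: "aa" => no
  Position 8: "aa" => no
  Position 9: "ac" => no
Total occurrences: 0

0


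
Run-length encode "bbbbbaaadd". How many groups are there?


Input: bbbbbaaadd
Scanning for consecutive runs:
  Group 1: 'b' x 5 (positions 0-4)
  Group 2: 'a' x 3 (positions 5-7)
  Group 3: 'd' x 2 (positions 8-9)
Total groups: 3

3


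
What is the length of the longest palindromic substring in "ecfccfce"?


Input: "ecfccfce"
Checking substrings for palindromes:
  [0:8] "ecfccfce" (len 8) => palindrome
  [1:7] "cfccfc" (len 6) => palindrome
  [2:6] "fccf" (len 4) => palindrome
  [1:4] "cfc" (len 3) => palindrome
  [4:7] "cfc" (len 3) => palindrome
  [3:5] "cc" (len 2) => palindrome
Longest palindromic substring: "ecfccfce" with length 8

8


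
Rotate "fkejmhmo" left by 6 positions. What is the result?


Input: "fkejmhmo", rotate left by 6
First 6 characters: "fkejmh"
Remaining characters: "mo"
Concatenate remaining + first: "mo" + "fkejmh" = "mofkejmh"

mofkejmh


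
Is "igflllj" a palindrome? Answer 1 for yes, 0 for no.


Input: igflllj
Reversed: jlllfgi
  Compare pos 0 ('i') with pos 6 ('j'): MISMATCH
  Compare pos 1 ('g') with pos 5 ('l'): MISMATCH
  Compare pos 2 ('f') with pos 4 ('l'): MISMATCH
Result: not a palindrome

0


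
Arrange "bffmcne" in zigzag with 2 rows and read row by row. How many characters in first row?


Zigzag "bffmcne" into 2 rows:
Placing characters:
  'b' => row 0
  'f' => row 1
  'f' => row 0
  'm' => row 1
  'c' => row 0
  'n' => row 1
  'e' => row 0
Rows:
  Row 0: "bfce"
  Row 1: "fmn"
First row length: 4

4


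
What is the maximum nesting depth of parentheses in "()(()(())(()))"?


Input: "()(()(())(()))"
Tracking depth:
  Position 0 '(': depth becomes 1
  Position 1 ')': depth becomes 0
  Position 2 '(': depth becomes 1
  Position 3 '(': depth becomes 2
  Position 4 ')': depth becomes 1
  Position 5 '(': depth becomes 2
  Position 6 '(': depth becomes 3
  Position 7 ')': depth becomes 2
  Position 8 ')': depth becomes 1
  Position 9 '(': depth becomes 2
  Position 10 '(': depth becomes 3
  Position 11 ')': depth becomes 2
  Position 12 ')': depth becomes 1
  Position 13 ')': depth becomes 0
Maximum depth reached: 3

3


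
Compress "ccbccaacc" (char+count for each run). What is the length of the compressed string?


Input: ccbccaacc
Runs:
  'c' x 2 => "c2"
  'b' x 1 => "b1"
  'c' x 2 => "c2"
  'a' x 2 => "a2"
  'c' x 2 => "c2"
Compressed: "c2b1c2a2c2"
Compressed length: 10

10


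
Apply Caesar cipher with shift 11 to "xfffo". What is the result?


Caesar cipher: shift "xfffo" by 11
  'x' (pos 23) + 11 = pos 8 = 'i'
  'f' (pos 5) + 11 = pos 16 = 'q'
  'f' (pos 5) + 11 = pos 16 = 'q'
  'f' (pos 5) + 11 = pos 16 = 'q'
  'o' (pos 14) + 11 = pos 25 = 'z'
Result: iqqqz

iqqqz


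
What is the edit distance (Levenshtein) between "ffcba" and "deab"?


Computing edit distance: "ffcba" -> "deab"
DP table:
           d    e    a    b
      0    1    2    3    4
  f   1    1    2    3    4
  f   2    2    2    3    4
  c   3    3    3    3    4
  b   4    4    4    4    3
  a   5    5    5    4    4
Edit distance = dp[5][4] = 4

4


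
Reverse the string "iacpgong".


Input: iacpgong
Reading characters right to left:
  Position 7: 'g'
  Position 6: 'n'
  Position 5: 'o'
  Position 4: 'g'
  Position 3: 'p'
  Position 2: 'c'
  Position 1: 'a'
  Position 0: 'i'
Reversed: gnogpcai

gnogpcai


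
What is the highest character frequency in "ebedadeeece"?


Input: ebedadeeece
Character counts:
  'a': 1
  'b': 1
  'c': 1
  'd': 2
  'e': 6
Maximum frequency: 6

6


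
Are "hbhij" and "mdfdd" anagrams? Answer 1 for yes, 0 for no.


Strings: "hbhij", "mdfdd"
Sorted first:  bhhij
Sorted second: dddfm
Differ at position 0: 'b' vs 'd' => not anagrams

0


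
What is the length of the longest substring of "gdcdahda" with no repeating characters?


Input: "gdcdahda"
Sliding window (track last position of each char):
  Position 0 ('g'): window [0,0] length 1 -- new best
  Position 1 ('d'): window [0,1] length 2 -- new best
  Position 2 ('c'): window [0,2] length 3 -- new best
  Position 3 ('d'): repeat (last at 1), move window start to 2
  Position 3 ('d'): window [2,3] length 2
  Position 4 ('a'): window [2,4] length 3
  Position 5 ('h'): window [2,5] length 4 -- new best
  Position 6 ('d'): repeat (last at 3), move window start to 4
  Position 6 ('d'): window [4,6] length 3
  Position 7 ('a'): repeat (last at 4), move window start to 5
  Position 7 ('a'): window [5,7] length 3
Longest substring with no repeats: "cdah" with length 4

4


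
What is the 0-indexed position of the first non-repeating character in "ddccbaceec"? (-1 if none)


Input: ddccbaceec
Character frequencies:
  'a': 1
  'b': 1
  'c': 4
  'd': 2
  'e': 2
Scanning left to right for freq == 1:
  Position 0 ('d'): freq=2, skip
  Position 1 ('d'): freq=2, skip
  Position 2 ('c'): freq=4, skip
  Position 3 ('c'): freq=4, skip
  Position 4 ('b'): unique! => answer = 4

4


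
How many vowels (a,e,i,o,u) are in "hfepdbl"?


Input: hfepdbl
Checking each character:
  'h' at position 0: consonant
  'f' at position 1: consonant
  'e' at position 2: vowel (running total: 1)
  'p' at position 3: consonant
  'd' at position 4: consonant
  'b' at position 5: consonant
  'l' at position 6: consonant
Total vowels: 1

1


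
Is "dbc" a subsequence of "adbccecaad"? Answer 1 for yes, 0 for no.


Check if "dbc" is a subsequence of "adbccecaad"
Greedy scan:
  Position 0 ('a'): no match needed
  Position 1 ('d'): matches sub[0] = 'd'
  Position 2 ('b'): matches sub[1] = 'b'
  Position 3 ('c'): matches sub[2] = 'c'
  Position 4 ('c'): no match needed
  Position 5 ('e'): no match needed
  Position 6 ('c'): no match needed
  Position 7 ('a'): no match needed
  Position 8 ('a'): no match needed
  Position 9 ('d'): no match needed
All 3 characters matched => is a subsequence

1


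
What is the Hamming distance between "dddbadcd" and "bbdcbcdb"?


Comparing "dddbadcd" and "bbdcbcdb" position by position:
  Position 0: 'd' vs 'b' => differ
  Position 1: 'd' vs 'b' => differ
  Position 2: 'd' vs 'd' => same
  Position 3: 'b' vs 'c' => differ
  Position 4: 'a' vs 'b' => differ
  Position 5: 'd' vs 'c' => differ
  Position 6: 'c' vs 'd' => differ
  Position 7: 'd' vs 'b' => differ
Total differences (Hamming distance): 7

7
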